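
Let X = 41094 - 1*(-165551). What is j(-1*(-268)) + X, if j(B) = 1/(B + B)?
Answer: 110761721/536 ≈ 2.0665e+5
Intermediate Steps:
j(B) = 1/(2*B)
X = 206645 (X = 41094 + 165551 = 206645)
j(-1*(-268)) + X = 1/(2*((-1*(-268)))) + 206645 = (½)/268 + 206645 = (½)*(1/268) + 206645 = 1/536 + 206645 = 110761721/536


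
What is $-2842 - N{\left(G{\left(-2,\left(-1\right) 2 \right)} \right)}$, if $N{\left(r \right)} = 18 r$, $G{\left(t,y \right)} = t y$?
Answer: $-2914$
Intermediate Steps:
$-2842 - N{\left(G{\left(-2,\left(-1\right) 2 \right)} \right)} = -2842 - 18 \left(- 2 \left(\left(-1\right) 2\right)\right) = -2842 - 18 \left(\left(-2\right) \left(-2\right)\right) = -2842 - 18 \cdot 4 = -2842 - 72 = -2914$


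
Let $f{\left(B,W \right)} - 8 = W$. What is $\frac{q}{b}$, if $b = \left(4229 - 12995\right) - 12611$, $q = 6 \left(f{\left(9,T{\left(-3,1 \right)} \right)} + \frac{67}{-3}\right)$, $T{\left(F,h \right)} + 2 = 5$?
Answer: $\frac{68}{21377} \approx 0.003181$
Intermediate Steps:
$T{\left(F,h \right)} = 3$ ($T{\left(F,h \right)} = -2 + 5 = 3$)
$f{\left(B,W \right)} = 8 + W$
$q = -68$ ($q = 6 \left(\left(8 + 3\right) + \frac{67}{-3}\right) = 6 \left(11 + 67 \left(- \frac{1}{3}\right)\right) = 6 \left(11 - \frac{67}{3}\right) = 6 \left(- \frac{34}{3}\right) = -68$)
$b = -21377$ ($b = -8766 - 12611 = -21377$)
$\frac{q}{b} = - \frac{68}{-21377} = \left(-68\right) \left(- \frac{1}{21377}\right) = \frac{68}{21377}$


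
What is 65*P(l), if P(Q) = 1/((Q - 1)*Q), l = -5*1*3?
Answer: 13/48 ≈ 0.27083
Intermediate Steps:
l = -15 (l = -5*3 = -15)
P(Q) = 1/(Q*(-1 + Q)) (P(Q) = 1/((-1 + Q)*Q) = 1/(Q*(-1 + Q)))
65*P(l) = 65*(1/((-15)*(-1 - 15))) = 65*(-1/15/(-16)) = 65*(-1/15*(-1/16)) = 65*(1/240) = 13/48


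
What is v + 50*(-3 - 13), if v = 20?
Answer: -780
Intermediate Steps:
v + 50*(-3 - 13) = 20 + 50*(-3 - 13) = 20 + 50*(-16) = 20 - 800 = -780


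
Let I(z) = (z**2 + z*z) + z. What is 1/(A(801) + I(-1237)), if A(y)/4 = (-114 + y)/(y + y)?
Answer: 267/816780425 ≈ 3.2689e-7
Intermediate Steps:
I(z) = z + 2*z**2 (I(z) = (z**2 + z**2) + z = 2*z**2 + z = z + 2*z**2)
A(y) = 2*(-114 + y)/y (A(y) = 4*((-114 + y)/(y + y)) = 4*((-114 + y)/((2*y))) = 4*((-114 + y)*(1/(2*y))) = 4*((-114 + y)/(2*y)) = 2*(-114 + y)/y)
1/(A(801) + I(-1237)) = 1/((2 - 228/801) - 1237*(1 + 2*(-1237))) = 1/((2 - 228*1/801) - 1237*(1 - 2474)) = 1/((2 - 76/267) - 1237*(-2473)) = 1/(458/267 + 3059101) = 1/(816780425/267) = 267/816780425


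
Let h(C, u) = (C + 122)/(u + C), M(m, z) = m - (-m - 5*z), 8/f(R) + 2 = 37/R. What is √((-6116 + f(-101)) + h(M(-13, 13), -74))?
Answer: I*√8745197615/1195 ≈ 78.256*I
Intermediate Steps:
f(R) = 8/(-2 + 37/R)
M(m, z) = 2*m + 5*z (M(m, z) = m + (m + 5*z) = 2*m + 5*z)
h(C, u) = (122 + C)/(C + u)
√((-6116 + f(-101)) + h(M(-13, 13), -74)) = √((-6116 - 8*(-101)/(-37 + 2*(-101))) + (122 + (2*(-13) + 5*13))/((2*(-13) + 5*13) - 74)) = √((-6116 - 8*(-101)/(-37 - 202)) + (122 + (-26 + 65))/((-26 + 65) - 74)) = √((-6116 - 8*(-101)/(-239)) + (122 + 39)/(39 - 74)) = √((-6116 - 8*(-101)*(-1/239)) + 161/(-35)) = √((-6116 - 808/239) - 1/35*161) = √(-1462532/239 - 23/5) = √(-7318157/1195) = I*√8745197615/1195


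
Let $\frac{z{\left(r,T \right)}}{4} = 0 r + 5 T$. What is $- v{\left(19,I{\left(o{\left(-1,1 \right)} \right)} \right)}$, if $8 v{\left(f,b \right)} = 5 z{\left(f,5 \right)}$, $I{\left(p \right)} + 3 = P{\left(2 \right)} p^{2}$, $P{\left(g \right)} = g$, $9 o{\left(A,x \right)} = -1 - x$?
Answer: $- \frac{125}{2} \approx -62.5$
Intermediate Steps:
$o{\left(A,x \right)} = - \frac{1}{9} - \frac{x}{9}$ ($o{\left(A,x \right)} = \frac{-1 - x}{9} = - \frac{1}{9} - \frac{x}{9}$)
$z{\left(r,T \right)} = 20 T$ ($z{\left(r,T \right)} = 4 \left(0 r + 5 T\right) = 4 \left(0 + 5 T\right) = 4 \cdot 5 T = 20 T$)
$I{\left(p \right)} = -3 + 2 p^{2}$
$v{\left(f,b \right)} = \frac{125}{2}$ ($v{\left(f,b \right)} = \frac{5 \cdot 20 \cdot 5}{8} = \frac{5 \cdot 100}{8} = \frac{1}{8} \cdot 500 = \frac{125}{2}$)
$- v{\left(19,I{\left(o{\left(-1,1 \right)} \right)} \right)} = \left(-1\right) \frac{125}{2} = - \frac{125}{2}$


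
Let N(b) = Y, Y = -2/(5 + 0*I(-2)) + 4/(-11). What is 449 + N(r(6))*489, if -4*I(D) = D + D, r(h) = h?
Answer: 4157/55 ≈ 75.582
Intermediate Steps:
I(D) = -D/2 (I(D) = -(D + D)/4 = -D/2)
Y = -42/55 (Y = -2/(5 + 0*(-½*(-2))) + 4/(-11) = -2/(5 + 0*1) + 4*(-1/11) = -2/(5 + 0) - 4/11 = -2/5 - 4/11 = -2*⅕ - 4/11 = -⅖ - 4/11 = -42/55 ≈ -0.76364)
N(b) = -42/55
449 + N(r(6))*489 = 449 - 42/55*489 = 449 - 20538/55 = 4157/55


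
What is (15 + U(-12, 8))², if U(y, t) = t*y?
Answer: 6561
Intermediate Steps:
(15 + U(-12, 8))² = (15 + 8*(-12))² = (15 - 96)² = (-81)² = 6561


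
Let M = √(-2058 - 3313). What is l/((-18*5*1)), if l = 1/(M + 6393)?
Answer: I/(90*(√5371 - 6393*I)) ≈ -1.7378e-6 + 1.9921e-8*I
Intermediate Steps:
M = I*√5371 (M = √(-5371) = I*√5371 ≈ 73.287*I)
l = 1/(6393 + I*√5371) (l = 1/(I*√5371 + 6393) = 1/(6393 + I*√5371) ≈ 0.0001564 - 1.793e-6*I)
l/((-18*5*1)) = (6393/40875820 - I*√5371/40875820)/((-18*5*1)) = (6393/40875820 - I*√5371/40875820)/((-90*1)) = (6393/40875820 - I*√5371/40875820)/(-90) = (6393/40875820 - I*√5371/40875820)*(-1/90) = -2131/1226274600 + I*√5371/3678823800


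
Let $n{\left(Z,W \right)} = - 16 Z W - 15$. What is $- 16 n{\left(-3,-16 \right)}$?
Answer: $12528$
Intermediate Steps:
$n{\left(Z,W \right)} = -15 - 16 W Z$ ($n{\left(Z,W \right)} = - 16 W Z - 15 = -15 - 16 W Z$)
$- 16 n{\left(-3,-16 \right)} = - 16 \left(-15 - \left(-256\right) \left(-3\right)\right) = - 16 \left(-15 - 768\right) = \left(-16\right) \left(-783\right) = 12528$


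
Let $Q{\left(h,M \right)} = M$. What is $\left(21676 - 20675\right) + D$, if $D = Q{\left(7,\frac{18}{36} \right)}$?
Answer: $\frac{2003}{2} \approx 1001.5$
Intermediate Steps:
$D = \frac{1}{2}$ ($D = \frac{18}{36} = 18 \cdot \frac{1}{36} = \frac{1}{2} \approx 0.5$)
$\left(21676 - 20675\right) + D = \left(21676 - 20675\right) + \frac{1}{2} = 1001 + \frac{1}{2} = \frac{2003}{2}$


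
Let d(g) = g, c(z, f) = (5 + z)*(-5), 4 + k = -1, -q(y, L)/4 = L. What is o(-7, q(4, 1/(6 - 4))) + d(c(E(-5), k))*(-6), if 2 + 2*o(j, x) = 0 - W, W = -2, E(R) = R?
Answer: 0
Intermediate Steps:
q(y, L) = -4*L
k = -5 (k = -4 - 1 = -5)
c(z, f) = -25 - 5*z
o(j, x) = 0 (o(j, x) = -1 + (0 - 1*(-2))/2 = -1 + (0 + 2)/2 = -1 + (1/2)*2 = -1 + 1 = 0)
o(-7, q(4, 1/(6 - 4))) + d(c(E(-5), k))*(-6) = 0 + (-25 - 5*(-5))*(-6) = 0 + (-25 + 25)*(-6) = 0 + 0*(-6) = 0 + 0 = 0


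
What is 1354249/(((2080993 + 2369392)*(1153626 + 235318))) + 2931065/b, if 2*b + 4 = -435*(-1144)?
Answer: 192743580868026503/16361995183485680 ≈ 11.780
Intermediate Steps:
b = 248818 (b = -2 + (-435*(-1144))/2 = -2 + (½)*497640 = -2 + 248820 = 248818)
1354249/(((2080993 + 2369392)*(1153626 + 235318))) + 2931065/b = 1354249/(((2080993 + 2369392)*(1153626 + 235318))) + 2931065/248818 = 1354249/((4450385*1388944)) + 2931065*(1/248818) = 1354249/6181335543440 + 2931065/248818 = 192743580868026503/16361995183485680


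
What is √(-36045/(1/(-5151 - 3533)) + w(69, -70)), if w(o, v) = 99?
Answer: 3*√34779431 ≈ 17692.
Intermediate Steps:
√(-36045/(1/(-5151 - 3533)) + w(69, -70)) = √(-36045/(1/(-5151 - 3533)) + 99) = √(-36045/(1/(-8684)) + 99) = √(-36045/(-1/8684) + 99) = √(-36045*(-8684) + 99) = √(313014780 + 99) = √313014879 = 3*√34779431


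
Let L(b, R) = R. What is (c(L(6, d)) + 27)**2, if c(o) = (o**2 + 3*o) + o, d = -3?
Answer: 576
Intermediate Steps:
c(o) = o**2 + 4*o
(c(L(6, d)) + 27)**2 = (-3*(4 - 3) + 27)**2 = (-3*1 + 27)**2 = (-3 + 27)**2 = 24**2 = 576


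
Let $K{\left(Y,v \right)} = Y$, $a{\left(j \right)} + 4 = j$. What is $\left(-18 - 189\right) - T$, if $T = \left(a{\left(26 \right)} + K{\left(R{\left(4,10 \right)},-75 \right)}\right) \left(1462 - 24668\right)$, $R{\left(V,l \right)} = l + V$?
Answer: $835209$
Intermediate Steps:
$a{\left(j \right)} = -4 + j$
$R{\left(V,l \right)} = V + l$
$T = -835416$ ($T = \left(\left(-4 + 26\right) + \left(4 + 10\right)\right) \left(1462 - 24668\right) = \left(22 + 14\right) \left(-23206\right) = 36 \left(-23206\right) = -835416$)
$\left(-18 - 189\right) - T = \left(-18 - 189\right) - -835416 = \left(-18 - 189\right) + 835416 = -207 + 835416 = 835209$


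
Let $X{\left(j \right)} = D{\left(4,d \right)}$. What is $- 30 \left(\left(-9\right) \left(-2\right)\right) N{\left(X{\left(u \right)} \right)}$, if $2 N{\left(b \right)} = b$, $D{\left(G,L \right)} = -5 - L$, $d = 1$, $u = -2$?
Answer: $1620$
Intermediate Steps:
$X{\left(j \right)} = -6$ ($X{\left(j \right)} = -5 - 1 = -6$)
$N{\left(b \right)} = \frac{b}{2}$
$- 30 \left(\left(-9\right) \left(-2\right)\right) N{\left(X{\left(u \right)} \right)} = - 30 \left(\left(-9\right) \left(-2\right)\right) \frac{1}{2} \left(-6\right) = \left(-30\right) 18 \left(-3\right) = \left(-540\right) \left(-3\right) = 1620$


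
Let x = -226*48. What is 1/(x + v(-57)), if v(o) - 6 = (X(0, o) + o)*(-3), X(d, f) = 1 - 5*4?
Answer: -1/10614 ≈ -9.4215e-5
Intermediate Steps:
x = -10848
X(d, f) = -19 (X(d, f) = 1 - 20 = -19)
v(o) = 63 - 3*o (v(o) = 6 + (-19 + o)*(-3) = 6 + (57 - 3*o) = 63 - 3*o)
1/(x + v(-57)) = 1/(-10848 + (63 - 3*(-57))) = 1/(-10848 + (63 + 171)) = 1/(-10848 + 234) = 1/(-10614) = -1/10614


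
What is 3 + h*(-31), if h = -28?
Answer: 871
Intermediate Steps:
3 + h*(-31) = 3 - 28*(-31) = 3 + 868 = 871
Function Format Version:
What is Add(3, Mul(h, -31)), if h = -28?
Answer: 871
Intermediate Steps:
Add(3, Mul(h, -31)) = Add(3, Mul(-28, -31)) = Add(3, 868) = 871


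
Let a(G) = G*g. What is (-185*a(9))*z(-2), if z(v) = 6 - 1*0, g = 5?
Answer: -49950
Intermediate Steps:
z(v) = 6 (z(v) = 6 + 0 = 6)
a(G) = 5*G (a(G) = G*5 = 5*G)
(-185*a(9))*z(-2) = -925*9*6 = -185*45*6 = -8325*6 = -49950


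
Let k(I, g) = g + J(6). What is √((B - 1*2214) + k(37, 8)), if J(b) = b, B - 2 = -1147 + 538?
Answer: I*√2807 ≈ 52.981*I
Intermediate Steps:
B = -607 (B = 2 + (-1147 + 538) = 2 - 609 = -607)
k(I, g) = 6 + g (k(I, g) = g + 6 = 6 + g)
√((B - 1*2214) + k(37, 8)) = √((-607 - 1*2214) + (6 + 8)) = √((-607 - 2214) + 14) = √(-2821 + 14) = √(-2807) = I*√2807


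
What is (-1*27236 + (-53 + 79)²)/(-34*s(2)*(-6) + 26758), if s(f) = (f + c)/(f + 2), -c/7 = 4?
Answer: -3320/3179 ≈ -1.0444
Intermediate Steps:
c = -28 (c = -7*4 = -28)
s(f) = (-28 + f)/(2 + f) (s(f) = (f - 28)/(f + 2) = (-28 + f)/(2 + f))
(-1*27236 + (-53 + 79)²)/(-34*s(2)*(-6) + 26758) = (-1*27236 + (-53 + 79)²)/(-34*(-28 + 2)/(2 + 2)*(-6) + 26758) = (-27236 + 26²)/(-34*(-26)/4*(-6) + 26758) = (-27236 + 676)/(-17*(-26)/2*(-6) + 26758) = -26560/(-34*(-13/2)*(-6) + 26758) = -26560/(221*(-6) + 26758) = -26560/(-1326 + 26758) = -26560/25432 = -26560*1/25432 = -3320/3179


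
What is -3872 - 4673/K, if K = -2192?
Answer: -8482751/2192 ≈ -3869.9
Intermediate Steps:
-3872 - 4673/K = -3872 - 4673/(-2192) = -3872 - 4673*(-1/2192) = -3872 + 4673/2192 = -8482751/2192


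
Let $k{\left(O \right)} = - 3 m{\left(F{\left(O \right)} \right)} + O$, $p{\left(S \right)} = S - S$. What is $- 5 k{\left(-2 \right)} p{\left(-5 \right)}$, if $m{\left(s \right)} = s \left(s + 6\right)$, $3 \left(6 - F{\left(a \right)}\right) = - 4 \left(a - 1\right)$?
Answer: $0$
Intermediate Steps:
$F{\left(a \right)} = \frac{14}{3} + \frac{4 a}{3}$ ($F{\left(a \right)} = 6 - \frac{\left(-4\right) \left(a - 1\right)}{3} = 6 - \frac{\left(-4\right) \left(-1 + a\right)}{3} = 6 - \frac{4 - 4 a}{3} = 6 + \left(- \frac{4}{3} + \frac{4 a}{3}\right) = \frac{14}{3} + \frac{4 a}{3}$)
$p{\left(S \right)} = 0$
$m{\left(s \right)} = s \left(6 + s\right)$
$k{\left(O \right)} = O - 3 \left(\frac{14}{3} + \frac{4 O}{3}\right) \left(\frac{32}{3} + \frac{4 O}{3}\right)$ ($k{\left(O \right)} = - 3 \left(\frac{14}{3} + \frac{4 O}{3}\right) \left(6 + \left(\frac{14}{3} + \frac{4 O}{3}\right)\right) + O = - 3 \left(\frac{14}{3} + \frac{4 O}{3}\right) \left(\frac{32}{3} + \frac{4 O}{3}\right) + O = O - 3 \left(\frac{14}{3} + \frac{4 O}{3}\right) \left(\frac{32}{3} + \frac{4 O}{3}\right)$)
$- 5 k{\left(-2 \right)} p{\left(-5 \right)} = - 5 \left(- \frac{448}{3} - - \frac{362}{3} - \frac{16 \left(-2\right)^{2}}{3}\right) 0 = - 5 \left(- \frac{448}{3} + \frac{362}{3} - \frac{64}{3}\right) 0 = \left(-5\right) \left(-50\right) 0 = 250 \cdot 0 = 0$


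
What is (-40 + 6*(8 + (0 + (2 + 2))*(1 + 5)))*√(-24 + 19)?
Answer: 152*I*√5 ≈ 339.88*I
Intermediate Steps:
(-40 + 6*(8 + (0 + (2 + 2))*(1 + 5)))*√(-24 + 19) = (-40 + 6*(8 + (0 + 4)*6))*√(-5) = (-40 + 6*(8 + 4*6))*(I*√5) = (-40 + 6*(8 + 24))*(I*√5) = (-40 + 6*32)*(I*√5) = (-40 + 192)*(I*√5) = 152*(I*√5) = 152*I*√5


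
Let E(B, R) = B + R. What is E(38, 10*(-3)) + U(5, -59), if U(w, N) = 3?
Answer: 11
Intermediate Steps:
E(38, 10*(-3)) + U(5, -59) = (38 + 10*(-3)) + 3 = (38 - 30) + 3 = 8 + 3 = 11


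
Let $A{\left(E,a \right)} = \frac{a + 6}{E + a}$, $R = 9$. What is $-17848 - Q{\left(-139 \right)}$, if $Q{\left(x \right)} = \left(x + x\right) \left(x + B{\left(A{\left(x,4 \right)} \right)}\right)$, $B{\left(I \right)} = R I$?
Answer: $- \frac{170026}{3} \approx -56675.0$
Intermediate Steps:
$A{\left(E,a \right)} = \frac{6 + a}{E + a}$
$B{\left(I \right)} = 9 I$
$Q{\left(x \right)} = 2 x \left(x + \frac{90}{4 + x}\right)$ ($Q{\left(x \right)} = \left(x + x\right) \left(x + 9 \frac{6 + 4}{x + 4}\right) = 2 x \left(x + 9 \frac{1}{4 + x} 10\right) = 2 x \left(x + 9 \frac{10}{4 + x}\right) = 2 x \left(x + \frac{90}{4 + x}\right)$)
$-17848 - Q{\left(-139 \right)} = -17848 - 2 \left(-139\right) \frac{1}{4 - 139} \left(90 - 139 \left(4 - 139\right)\right) = -17848 - 2 \left(-139\right) \frac{1}{-135} \left(90 - -18765\right) = -17848 - 2 \left(-139\right) \left(- \frac{1}{135}\right) \left(90 + 18765\right) = -17848 - 2 \left(-139\right) \left(- \frac{1}{135}\right) 18855 = -17848 - \frac{116482}{3} = - \frac{170026}{3}$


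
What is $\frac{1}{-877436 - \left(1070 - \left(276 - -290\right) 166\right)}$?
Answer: $- \frac{1}{784550} \approx -1.2746 \cdot 10^{-6}$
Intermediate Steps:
$\frac{1}{-877436 - \left(1070 - \left(276 - -290\right) 166\right)} = \frac{1}{-877436 - \left(1070 - \left(276 + 290\right) 166\right)} = \frac{1}{-877436 + \left(-1070 + 566 \cdot 166\right)} = \frac{1}{-877436 + \left(-1070 + 93956\right)} = \frac{1}{-877436 + 92886} = \frac{1}{-784550} = - \frac{1}{784550}$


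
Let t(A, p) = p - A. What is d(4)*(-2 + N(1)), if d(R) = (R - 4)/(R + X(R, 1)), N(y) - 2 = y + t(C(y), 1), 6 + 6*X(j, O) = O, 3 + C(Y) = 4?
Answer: 0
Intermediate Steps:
C(Y) = 1 (C(Y) = -3 + 4 = 1)
X(j, O) = -1 + O/6
N(y) = 2 + y (N(y) = 2 + (y + (1 - 1*1)) = 2 + (y + (1 - 1)) = 2 + (y + 0) = 2 + y)
d(R) = (-4 + R)/(-⅚ + R) (d(R) = (R - 4)/(R + (-1 + (⅙)*1)) = (-4 + R)/(R + (-1 + ⅙)) = (-4 + R)/(R - ⅚) = (-4 + R)/(-⅚ + R))
d(4)*(-2 + N(1)) = (6*(-4 + 4)/(-5 + 6*4))*(-2 + (2 + 1)) = (6*0/(-5 + 24))*(-2 + 3) = (6*0/19)*1 = (6*(1/19)*0)*1 = 0*1 = 0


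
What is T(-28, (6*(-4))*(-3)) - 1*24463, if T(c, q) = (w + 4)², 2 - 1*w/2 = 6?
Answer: -24447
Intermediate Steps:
w = -8 (w = 4 - 2*6 = 4 - 12 = -8)
T(c, q) = 16 (T(c, q) = (-8 + 4)² = (-4)² = 16)
T(-28, (6*(-4))*(-3)) - 1*24463 = 16 - 1*24463 = 16 - 24463 = -24447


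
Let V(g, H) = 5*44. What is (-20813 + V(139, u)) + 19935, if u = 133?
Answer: -658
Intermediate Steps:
V(g, H) = 220
(-20813 + V(139, u)) + 19935 = (-20813 + 220) + 19935 = -20593 + 19935 = -658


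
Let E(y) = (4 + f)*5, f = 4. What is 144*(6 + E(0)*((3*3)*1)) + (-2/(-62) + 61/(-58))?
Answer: 94759959/1798 ≈ 52703.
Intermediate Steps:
E(y) = 40 (E(y) = (4 + 4)*5 = 8*5 = 40)
144*(6 + E(0)*((3*3)*1)) + (-2/(-62) + 61/(-58)) = 144*(6 + 40*((3*3)*1)) + (-2/(-62) + 61/(-58)) = 144*(6 + 40*(9*1)) + (-2*(-1/62) + 61*(-1/58)) = 144*(6 + 40*9) + (1/31 - 61/58) = 144*(6 + 360) - 1833/1798 = 144*366 - 1833/1798 = 52704 - 1833/1798 = 94759959/1798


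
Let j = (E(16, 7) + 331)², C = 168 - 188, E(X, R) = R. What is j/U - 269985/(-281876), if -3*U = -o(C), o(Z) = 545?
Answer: 96755067057/153622420 ≈ 629.82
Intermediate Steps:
C = -20
j = 114244 (j = (7 + 331)² = 338² = 114244)
U = 545/3 (U = -(-1)*545/3 = -⅓*(-545) = 545/3 ≈ 181.67)
j/U - 269985/(-281876) = 114244/(545/3) - 269985/(-281876) = 114244*(3/545) - 269985*(-1/281876) = 342732/545 + 269985/281876 = 96755067057/153622420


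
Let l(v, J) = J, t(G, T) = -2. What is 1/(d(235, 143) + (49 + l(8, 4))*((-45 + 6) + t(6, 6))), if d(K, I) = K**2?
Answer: 1/53052 ≈ 1.8849e-5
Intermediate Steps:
1/(d(235, 143) + (49 + l(8, 4))*((-45 + 6) + t(6, 6))) = 1/(235**2 + (49 + 4)*((-45 + 6) - 2)) = 1/(55225 + 53*(-39 - 2)) = 1/(55225 + 53*(-41)) = 1/(55225 - 2173) = 1/53052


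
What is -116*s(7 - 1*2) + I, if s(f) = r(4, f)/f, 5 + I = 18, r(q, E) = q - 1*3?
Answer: -51/5 ≈ -10.200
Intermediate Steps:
r(q, E) = -3 + q (r(q, E) = q - 3 = -3 + q)
I = 13 (I = -5 + 18 = 13)
s(f) = 1/f (s(f) = (-3 + 4)/f = 1/f)
-116*s(7 - 1*2) + I = -116/(7 - 1*2) + 13 = -116/(7 - 2) + 13 = -116/5 + 13 = -51/5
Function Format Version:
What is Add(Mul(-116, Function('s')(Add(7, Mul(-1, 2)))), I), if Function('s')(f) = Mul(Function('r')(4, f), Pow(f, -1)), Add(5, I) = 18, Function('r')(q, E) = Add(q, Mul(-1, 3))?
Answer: Rational(-51, 5) ≈ -10.200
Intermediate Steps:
Function('r')(q, E) = Add(-3, q) (Function('r')(q, E) = Add(q, -3) = Add(-3, q))
I = 13 (I = Add(-5, 18) = 13)
Function('s')(f) = Pow(f, -1) (Function('s')(f) = Mul(Add(-3, 4), Pow(f, -1)) = Mul(1, Pow(f, -1)) = Pow(f, -1))
Add(Mul(-116, Function('s')(Add(7, Mul(-1, 2)))), I) = Add(Mul(-116, Pow(Add(7, Mul(-1, 2)), -1)), 13) = Add(Mul(-116, Pow(Add(7, -2), -1)), 13) = Add(Mul(-116, Pow(5, -1)), 13) = Add(Mul(-116, Rational(1, 5)), 13) = Add(Rational(-116, 5), 13) = Rational(-51, 5)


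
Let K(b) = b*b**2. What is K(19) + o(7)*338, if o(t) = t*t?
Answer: 23421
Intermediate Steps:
o(t) = t**2
K(b) = b**3
K(19) + o(7)*338 = 19**3 + 7**2*338 = 6859 + 49*338 = 6859 + 16562 = 23421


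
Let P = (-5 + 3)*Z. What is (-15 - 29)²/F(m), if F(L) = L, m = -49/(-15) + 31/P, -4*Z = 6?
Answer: 2420/17 ≈ 142.35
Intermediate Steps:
Z = -3/2 (Z = -¼*6 = -3/2 ≈ -1.5000)
P = 3 (P = (-5 + 3)*(-3/2) = -2*(-3/2) = 3)
m = 68/5 (m = -49/(-15) + 31/3 = -49*(-1/15) + 31*(⅓) = 49/15 + 31/3 = 68/5 ≈ 13.600)
(-15 - 29)²/F(m) = (-15 - 29)²/(68/5) = (-44)²*(5/68) = 1936*(5/68) = 2420/17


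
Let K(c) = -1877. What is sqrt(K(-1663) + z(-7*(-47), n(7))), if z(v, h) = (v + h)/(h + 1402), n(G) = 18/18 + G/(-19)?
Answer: I*sqrt(53316828942)/5330 ≈ 43.322*I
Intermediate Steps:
n(G) = 1 - G/19 (n(G) = 18*(1/18) + G*(-1/19) = 1 - G/19)
z(v, h) = (h + v)/(1402 + h)
sqrt(K(-1663) + z(-7*(-47), n(7))) = sqrt(-1877 + ((1 - 1/19*7) - 7*(-47))/(1402 + (1 - 1/19*7))) = sqrt(-1877 + ((1 - 7/19) + 329)/(1402 + (1 - 7/19))) = sqrt(-1877 + (12/19 + 329)/(1402 + 12/19)) = sqrt(-1877 + (6263/19)/(26650/19)) = sqrt(-1877 + (19/26650)*(6263/19)) = sqrt(-1877 + 6263/26650) = sqrt(-50015787/26650) = I*sqrt(53316828942)/5330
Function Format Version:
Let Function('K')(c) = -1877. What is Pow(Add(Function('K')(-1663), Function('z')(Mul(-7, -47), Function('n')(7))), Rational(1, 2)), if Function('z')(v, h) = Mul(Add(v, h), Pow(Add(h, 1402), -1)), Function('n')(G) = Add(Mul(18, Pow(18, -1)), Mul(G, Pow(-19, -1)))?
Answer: Mul(Rational(1, 5330), I, Pow(53316828942, Rational(1, 2))) ≈ Mul(43.322, I)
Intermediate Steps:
Function('n')(G) = Add(1, Mul(Rational(-1, 19), G)) (Function('n')(G) = Add(Mul(18, Rational(1, 18)), Mul(G, Rational(-1, 19))) = Add(1, Mul(Rational(-1, 19), G)))
Function('z')(v, h) = Mul(Pow(Add(1402, h), -1), Add(h, v)) (Function('z')(v, h) = Mul(Add(h, v), Pow(Add(1402, h), -1)) = Mul(Pow(Add(1402, h), -1), Add(h, v)))
Pow(Add(Function('K')(-1663), Function('z')(Mul(-7, -47), Function('n')(7))), Rational(1, 2)) = Pow(Add(-1877, Mul(Pow(Add(1402, Add(1, Mul(Rational(-1, 19), 7))), -1), Add(Add(1, Mul(Rational(-1, 19), 7)), Mul(-7, -47)))), Rational(1, 2)) = Pow(Add(-1877, Mul(Pow(Add(1402, Add(1, Rational(-7, 19))), -1), Add(Add(1, Rational(-7, 19)), 329))), Rational(1, 2)) = Pow(Add(-1877, Mul(Pow(Add(1402, Rational(12, 19)), -1), Add(Rational(12, 19), 329))), Rational(1, 2)) = Pow(Add(-1877, Mul(Pow(Rational(26650, 19), -1), Rational(6263, 19))), Rational(1, 2)) = Pow(Add(-1877, Mul(Rational(19, 26650), Rational(6263, 19))), Rational(1, 2)) = Pow(Add(-1877, Rational(6263, 26650)), Rational(1, 2)) = Pow(Rational(-50015787, 26650), Rational(1, 2)) = Mul(Rational(1, 5330), I, Pow(53316828942, Rational(1, 2)))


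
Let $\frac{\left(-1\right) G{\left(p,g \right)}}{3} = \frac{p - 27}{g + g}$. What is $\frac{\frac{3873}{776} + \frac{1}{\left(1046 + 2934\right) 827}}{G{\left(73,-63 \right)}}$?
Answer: $\frac{66926083119}{14686494520} \approx 4.557$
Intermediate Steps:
$G{\left(p,g \right)} = - \frac{3 \left(-27 + p\right)}{2 g}$ ($G{\left(p,g \right)} = - 3 \frac{p - 27}{g + g} = - 3 \frac{-27 + p}{2 g} = - \frac{3 \left(-27 + p\right)}{2 g}$)
$\frac{\frac{3873}{776} + \frac{1}{\left(1046 + 2934\right) 827}}{G{\left(73,-63 \right)}} = \frac{\frac{3873}{776} + \frac{1}{\left(1046 + 2934\right) 827}}{\frac{3}{2} \frac{1}{-63} \left(27 - 73\right)} = \frac{3873 \cdot \frac{1}{776} + \frac{1}{3980} \cdot \frac{1}{827}}{\frac{3}{2} \left(- \frac{1}{63}\right) \left(27 - 73\right)} = \frac{\frac{3873}{776} + \frac{1}{3980} \cdot \frac{1}{827}}{\frac{3}{2} \left(- \frac{1}{63}\right) \left(-46\right)} = \frac{\frac{3873}{776} + \frac{1}{3291460}}{\frac{23}{21}} = \frac{3186956339}{638543240} \cdot \frac{21}{23} = \frac{66926083119}{14686494520}$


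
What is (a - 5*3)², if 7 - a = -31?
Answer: 529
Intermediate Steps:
a = 38 (a = 7 - 1*(-31) = 7 + 31 = 38)
(a - 5*3)² = (38 - 5*3)² = (38 - 15)² = 23² = 529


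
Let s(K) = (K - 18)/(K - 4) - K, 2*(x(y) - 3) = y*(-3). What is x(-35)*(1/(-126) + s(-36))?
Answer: 1740887/840 ≈ 2072.5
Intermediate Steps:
x(y) = 3 - 3*y/2 (x(y) = 3 + (y*(-3))/2 = 3 + (-3*y)/2 = 3 - 3*y/2)
s(K) = -K + (-18 + K)/(-4 + K) (s(K) = (-18 + K)/(-4 + K) - K = -K + (-18 + K)/(-4 + K))
x(-35)*(1/(-126) + s(-36)) = (3 - 3/2*(-35))*(1/(-126) + (-18 - 1*(-36)² + 5*(-36))/(-4 - 36)) = (3 + 105/2)*(-1/126 + (-18 - 1*1296 - 180)/(-40)) = 111*(-1/126 - (-18 - 1296 - 180)/40)/2 = 111*(-1/126 - 1/40*(-1494))/2 = 111*(-1/126 + 747/20)/2 = (111/2)*(47051/1260) = 1740887/840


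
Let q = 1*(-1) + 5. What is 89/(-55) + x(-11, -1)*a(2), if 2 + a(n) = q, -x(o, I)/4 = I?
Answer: 351/55 ≈ 6.3818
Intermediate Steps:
x(o, I) = -4*I
q = 4 (q = -1 + 5 = 4)
a(n) = 2 (a(n) = -2 + 4 = 2)
89/(-55) + x(-11, -1)*a(2) = 89/(-55) - 4*(-1)*2 = 89*(-1/55) + 4*2 = -89/55 + 8 = 351/55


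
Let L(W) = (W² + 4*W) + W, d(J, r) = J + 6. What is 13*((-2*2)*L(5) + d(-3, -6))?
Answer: -2561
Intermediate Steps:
d(J, r) = 6 + J
L(W) = W² + 5*W
13*((-2*2)*L(5) + d(-3, -6)) = 13*((-2*2)*(5*(5 + 5)) + (6 - 3)) = 13*(-20*10 + 3) = 13*(-4*50 + 3) = 13*(-200 + 3) = 13*(-197) = -2561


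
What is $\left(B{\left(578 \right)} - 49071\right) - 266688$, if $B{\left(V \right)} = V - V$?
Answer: $-315759$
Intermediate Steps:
$B{\left(V \right)} = 0$
$\left(B{\left(578 \right)} - 49071\right) - 266688 = \left(0 - 49071\right) - 266688 = -49071 - 266688 = -315759$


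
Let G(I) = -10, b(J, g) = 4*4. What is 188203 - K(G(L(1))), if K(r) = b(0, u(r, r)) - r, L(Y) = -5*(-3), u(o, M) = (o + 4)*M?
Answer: 188177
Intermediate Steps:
u(o, M) = M*(4 + o) (u(o, M) = (4 + o)*M = M*(4 + o))
L(Y) = 15
b(J, g) = 16
K(r) = 16 - r
188203 - K(G(L(1))) = 188203 - (16 - 1*(-10)) = 188203 - (16 + 10) = 188203 - 1*26 = 188203 - 26 = 188177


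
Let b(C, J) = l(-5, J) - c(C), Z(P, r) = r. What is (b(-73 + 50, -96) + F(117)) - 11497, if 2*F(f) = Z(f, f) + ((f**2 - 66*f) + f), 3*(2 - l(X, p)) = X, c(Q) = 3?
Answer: -50375/6 ≈ -8395.8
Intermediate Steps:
l(X, p) = 2 - X/3
b(C, J) = 2/3 (b(C, J) = (2 - 1/3*(-5)) - 1*3 = (2 + 5/3) - 3 = 11/3 - 3 = 2/3)
F(f) = f**2/2 - 32*f (F(f) = (f + ((f**2 - 66*f) + f))/2 = (f + (f**2 - 65*f))/2 = (f**2 - 64*f)/2 = f**2/2 - 32*f)
(b(-73 + 50, -96) + F(117)) - 11497 = (2/3 + (1/2)*117*(-64 + 117)) - 11497 = (2/3 + (1/2)*117*53) - 11497 = (2/3 + 6201/2) - 11497 = 18607/6 - 11497 = -50375/6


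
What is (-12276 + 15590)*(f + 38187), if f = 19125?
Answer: 189931968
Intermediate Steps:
(-12276 + 15590)*(f + 38187) = (-12276 + 15590)*(19125 + 38187) = 3314*57312 = 189931968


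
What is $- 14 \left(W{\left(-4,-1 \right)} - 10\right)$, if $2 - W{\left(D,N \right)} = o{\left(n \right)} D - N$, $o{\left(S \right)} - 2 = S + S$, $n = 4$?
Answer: $-434$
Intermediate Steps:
$o{\left(S \right)} = 2 + 2 S$ ($o{\left(S \right)} = 2 + \left(S + S\right) = 2 + 2 S$)
$W{\left(D,N \right)} = 2 + N - 10 D$ ($W{\left(D,N \right)} = 2 - \left(\left(2 + 2 \cdot 4\right) D - N\right) = 2 - \left(\left(2 + 8\right) D - N\right) = 2 - \left(10 D - N\right) = 2 - \left(- N + 10 D\right) = 2 + N - 10 D$)
$- 14 \left(W{\left(-4,-1 \right)} - 10\right) = - 14 \left(\left(2 - 1 - -40\right) - 10\right) = - 14 \left(\left(2 - 1 + 40\right) - 10\right) = - 14 \left(41 - 10\right) = \left(-14\right) 31 = -434$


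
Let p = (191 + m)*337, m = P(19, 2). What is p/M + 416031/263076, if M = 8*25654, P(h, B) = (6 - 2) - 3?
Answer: 193948757/102256844 ≈ 1.8967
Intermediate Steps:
P(h, B) = 1 (P(h, B) = 4 - 3 = 1)
m = 1
p = 64704 (p = (191 + 1)*337 = 192*337 = 64704)
M = 205232
p/M + 416031/263076 = 64704/205232 + 416031/263076 = 64704*(1/205232) + 416031*(1/263076) = 4044/12827 + 12607/7972 = 193948757/102256844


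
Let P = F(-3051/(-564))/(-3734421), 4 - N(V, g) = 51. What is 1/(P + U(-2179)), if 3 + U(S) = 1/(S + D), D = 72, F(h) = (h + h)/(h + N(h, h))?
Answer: -68132021531/204428395880 ≈ -0.33328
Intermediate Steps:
N(V, g) = -47 (N(V, g) = 4 - 1*51 = 4 - 51 = -47)
F(h) = 2*h/(-47 + h) (F(h) = (h + h)/(h - 47) = (2*h)/(-47 + h) = 2*h/(-47 + h))
U(S) = -3 + 1/(72 + S) (U(S) = -3 + 1/(S + 72) = -3 + 1/(72 + S))
P = 678/9733145933 (P = (2*(-3051/(-564))/(-47 - 3051/(-564)))/(-3734421) = (2*(-3051*(-1/564))/(-47 - 3051*(-1/564)))*(-1/3734421) = (2*(1017/188)/(-47 + 1017/188))*(-1/3734421) = (2*(1017/188)/(-7819/188))*(-1/3734421) = (2*(1017/188)*(-188/7819))*(-1/3734421) = -2034/7819*(-1/3734421) = 678/9733145933 ≈ 6.9659e-8)
1/(P + U(-2179)) = 1/(678/9733145933 + (-215 - 3*(-2179))/(72 - 2179)) = 1/(678/9733145933 + (-215 + 6537)/(-2107)) = 1/(678/9733145933 - 1/2107*6322) = 1/(678/9733145933 - 6322/2107) = 1/(-204428395880/68132021531) = -68132021531/204428395880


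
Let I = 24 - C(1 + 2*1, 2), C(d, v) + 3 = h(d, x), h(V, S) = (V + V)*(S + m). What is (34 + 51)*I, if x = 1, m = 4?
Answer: -255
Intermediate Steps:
h(V, S) = 2*V*(4 + S) (h(V, S) = (V + V)*(S + 4) = (2*V)*(4 + S) = 2*V*(4 + S))
C(d, v) = -3 + 10*d (C(d, v) = -3 + 2*d*(4 + 1) = -3 + 2*d*5 = -3 + 10*d)
I = -3 (I = 24 - (-3 + 10*(1 + 2*1)) = 24 - (-3 + 10*(1 + 2)) = 24 - (-3 + 10*3) = 24 - (-3 + 30) = 24 - 1*27 = 24 - 27 = -3)
(34 + 51)*I = (34 + 51)*(-3) = 85*(-3) = -255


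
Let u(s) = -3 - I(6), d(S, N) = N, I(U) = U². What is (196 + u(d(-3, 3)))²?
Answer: 24649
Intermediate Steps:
u(s) = -39 (u(s) = -3 - 1*6² = -3 - 1*36 = -3 - 36 = -39)
(196 + u(d(-3, 3)))² = (196 - 39)² = 157² = 24649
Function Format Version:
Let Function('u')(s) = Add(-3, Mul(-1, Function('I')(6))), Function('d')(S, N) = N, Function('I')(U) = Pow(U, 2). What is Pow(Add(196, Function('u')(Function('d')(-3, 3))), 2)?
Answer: 24649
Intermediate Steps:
Function('u')(s) = -39 (Function('u')(s) = Add(-3, Mul(-1, Pow(6, 2))) = Add(-3, Mul(-1, 36)) = Add(-3, -36) = -39)
Pow(Add(196, Function('u')(Function('d')(-3, 3))), 2) = Pow(Add(196, -39), 2) = Pow(157, 2) = 24649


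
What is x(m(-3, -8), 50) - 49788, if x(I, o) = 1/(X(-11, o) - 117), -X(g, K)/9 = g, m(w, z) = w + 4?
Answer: -896185/18 ≈ -49788.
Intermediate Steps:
m(w, z) = 4 + w
X(g, K) = -9*g
x(I, o) = -1/18 (x(I, o) = 1/(-9*(-11) - 117) = 1/(99 - 117) = 1/(-18) = -1/18)
x(m(-3, -8), 50) - 49788 = -1/18 - 49788 = -896185/18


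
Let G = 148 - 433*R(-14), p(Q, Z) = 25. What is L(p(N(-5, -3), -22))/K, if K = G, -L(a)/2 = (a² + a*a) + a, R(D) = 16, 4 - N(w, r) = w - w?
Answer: 85/226 ≈ 0.37611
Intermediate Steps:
N(w, r) = 4 (N(w, r) = 4 - (w - w) = 4 - 1*0 = 4 + 0 = 4)
L(a) = -4*a² - 2*a (L(a) = -2*((a² + a*a) + a) = -2*((a² + a²) + a) = -2*(2*a² + a) = -2*(a + 2*a²) = -4*a² - 2*a)
G = -6780 (G = 148 - 433*16 = 148 - 6928 = -6780)
K = -6780
L(p(N(-5, -3), -22))/K = -2*25*(1 + 2*25)/(-6780) = -2*25*(1 + 50)*(-1/6780) = -2*25*51*(-1/6780) = -2550*(-1/6780) = 85/226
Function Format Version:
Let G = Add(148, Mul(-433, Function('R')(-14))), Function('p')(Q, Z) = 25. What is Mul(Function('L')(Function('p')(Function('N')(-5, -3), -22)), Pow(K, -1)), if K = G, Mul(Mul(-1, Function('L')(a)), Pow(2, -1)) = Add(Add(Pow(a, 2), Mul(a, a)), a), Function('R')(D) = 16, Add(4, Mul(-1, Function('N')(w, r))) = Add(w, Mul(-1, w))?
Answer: Rational(85, 226) ≈ 0.37611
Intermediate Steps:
Function('N')(w, r) = 4 (Function('N')(w, r) = Add(4, Mul(-1, Add(w, Mul(-1, w)))) = Add(4, Mul(-1, 0)) = Add(4, 0) = 4)
Function('L')(a) = Add(Mul(-4, Pow(a, 2)), Mul(-2, a)) (Function('L')(a) = Mul(-2, Add(Add(Pow(a, 2), Mul(a, a)), a)) = Mul(-2, Add(Add(Pow(a, 2), Pow(a, 2)), a)) = Mul(-2, Add(Mul(2, Pow(a, 2)), a)) = Mul(-2, Add(a, Mul(2, Pow(a, 2)))) = Add(Mul(-4, Pow(a, 2)), Mul(-2, a)))
G = -6780 (G = Add(148, Mul(-433, 16)) = Add(148, -6928) = -6780)
K = -6780
Mul(Function('L')(Function('p')(Function('N')(-5, -3), -22)), Pow(K, -1)) = Mul(Mul(-2, 25, Add(1, Mul(2, 25))), Pow(-6780, -1)) = Mul(Mul(-2, 25, Add(1, 50)), Rational(-1, 6780)) = Mul(Mul(-2, 25, 51), Rational(-1, 6780)) = Mul(-2550, Rational(-1, 6780)) = Rational(85, 226)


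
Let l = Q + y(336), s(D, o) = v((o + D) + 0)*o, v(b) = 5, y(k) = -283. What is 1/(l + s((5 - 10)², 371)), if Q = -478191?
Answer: -1/476619 ≈ -2.0981e-6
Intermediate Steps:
s(D, o) = 5*o
l = -478474 (l = -478191 - 283 = -478474)
1/(l + s((5 - 10)², 371)) = 1/(-478474 + 5*371) = 1/(-478474 + 1855) = 1/(-476619) = -1/476619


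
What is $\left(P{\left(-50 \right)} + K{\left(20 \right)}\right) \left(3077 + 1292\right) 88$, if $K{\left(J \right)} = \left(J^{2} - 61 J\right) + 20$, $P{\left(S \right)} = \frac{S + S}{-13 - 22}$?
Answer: $- \frac{2145353760}{7} \approx -3.0648 \cdot 10^{8}$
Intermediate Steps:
$P{\left(S \right)} = - \frac{2 S}{35}$ ($P{\left(S \right)} = \frac{2 S}{-35} = 2 S \left(- \frac{1}{35}\right) = - \frac{2 S}{35}$)
$K{\left(J \right)} = 20 + J^{2} - 61 J$
$\left(P{\left(-50 \right)} + K{\left(20 \right)}\right) \left(3077 + 1292\right) 88 = \left(\left(- \frac{2}{35}\right) \left(-50\right) + \left(20 + 20^{2} - 1220\right)\right) \left(3077 + 1292\right) 88 = \left(\frac{20}{7} + \left(20 + 400 - 1220\right)\right) 4369 \cdot 88 = \left(\frac{20}{7} - 800\right) 4369 \cdot 88 = \left(- \frac{5580}{7}\right) 4369 \cdot 88 = \left(- \frac{24379020}{7}\right) 88 = - \frac{2145353760}{7}$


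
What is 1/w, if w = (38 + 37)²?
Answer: 1/5625 ≈ 0.00017778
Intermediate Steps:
w = 5625 (w = 75² = 5625)
1/w = 1/5625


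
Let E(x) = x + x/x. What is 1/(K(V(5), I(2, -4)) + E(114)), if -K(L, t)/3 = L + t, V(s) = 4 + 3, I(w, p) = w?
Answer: 1/88 ≈ 0.011364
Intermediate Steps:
V(s) = 7
E(x) = 1 + x (E(x) = x + 1 = 1 + x)
K(L, t) = -3*L - 3*t (K(L, t) = -3*(L + t) = -3*L - 3*t)
1/(K(V(5), I(2, -4)) + E(114)) = 1/((-3*7 - 3*2) + (1 + 114)) = 1/((-21 - 6) + 115) = 1/(-27 + 115) = 1/88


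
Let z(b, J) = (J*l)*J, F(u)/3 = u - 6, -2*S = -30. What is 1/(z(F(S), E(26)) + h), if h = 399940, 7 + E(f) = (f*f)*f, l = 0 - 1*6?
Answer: -1/1851618626 ≈ -5.4007e-10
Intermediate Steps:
l = -6 (l = 0 - 6 = -6)
S = 15 (S = -½*(-30) = 15)
E(f) = -7 + f³ (E(f) = -7 + (f*f)*f = -7 + f²*f = -7 + f³)
F(u) = -18 + 3*u (F(u) = 3*(u - 6) = 3*(-6 + u) = -18 + 3*u)
z(b, J) = -6*J² (z(b, J) = (J*(-6))*J = (-6*J)*J = -6*J²)
1/(z(F(S), E(26)) + h) = 1/(-6*(-7 + 26³)² + 399940) = 1/(-6*(-7 + 17576)² + 399940) = 1/(-6*17569² + 399940) = 1/(-6*308669761 + 399940) = 1/(-1852018566 + 399940) = 1/(-1851618626) = -1/1851618626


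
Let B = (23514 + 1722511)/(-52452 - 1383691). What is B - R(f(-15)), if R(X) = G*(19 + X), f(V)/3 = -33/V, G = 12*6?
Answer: -13244224013/7180715 ≈ -1844.4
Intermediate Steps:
G = 72
f(V) = -99/V (f(V) = 3*(-33/V) = -99/V)
R(X) = 1368 + 72*X (R(X) = 72*(19 + X) = 1368 + 72*X)
B = -1746025/1436143 (B = 1746025/(-1436143) = 1746025*(-1/1436143) = -1746025/1436143 ≈ -1.2158)
B - R(f(-15)) = -1746025/1436143 - (1368 + 72*(-99/(-15))) = -1746025/1436143 - (1368 + 72*(-99*(-1/15))) = -1746025/1436143 - (1368 + 72*(33/5)) = -1746025/1436143 - (1368 + 2376/5) = -1746025/1436143 - 1*9216/5 = -1746025/1436143 - 9216/5 = -13244224013/7180715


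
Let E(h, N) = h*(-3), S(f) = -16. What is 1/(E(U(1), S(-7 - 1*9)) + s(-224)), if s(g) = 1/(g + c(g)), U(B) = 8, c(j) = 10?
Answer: -214/5137 ≈ -0.041659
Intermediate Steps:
E(h, N) = -3*h
s(g) = 1/(10 + g) (s(g) = 1/(g + 10) = 1/(10 + g))
1/(E(U(1), S(-7 - 1*9)) + s(-224)) = 1/(-3*8 + 1/(10 - 224)) = 1/(-24 + 1/(-214)) = 1/(-24 - 1/214) = 1/(-5137/214) = -214/5137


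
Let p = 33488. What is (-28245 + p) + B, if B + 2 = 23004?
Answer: 28245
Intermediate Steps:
B = 23002 (B = -2 + 23004 = 23002)
(-28245 + p) + B = (-28245 + 33488) + 23002 = 5243 + 23002 = 28245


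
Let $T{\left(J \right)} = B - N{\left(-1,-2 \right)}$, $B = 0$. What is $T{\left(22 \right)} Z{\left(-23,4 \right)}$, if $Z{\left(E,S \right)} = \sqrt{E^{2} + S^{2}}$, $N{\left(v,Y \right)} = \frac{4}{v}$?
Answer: $4 \sqrt{545} \approx 93.381$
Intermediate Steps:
$T{\left(J \right)} = 4$ ($T{\left(J \right)} = 0 - \frac{4}{-1} = 0 - 4 \left(-1\right) = 0 - -4 = 0 + 4 = 4$)
$T{\left(22 \right)} Z{\left(-23,4 \right)} = 4 \sqrt{\left(-23\right)^{2} + 4^{2}} = 4 \sqrt{529 + 16} = 4 \sqrt{545}$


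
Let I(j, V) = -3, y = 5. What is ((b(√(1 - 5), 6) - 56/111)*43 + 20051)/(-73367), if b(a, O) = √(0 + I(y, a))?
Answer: -2223253/8143737 - 43*I*√3/73367 ≈ -0.273 - 0.0010151*I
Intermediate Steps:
b(a, O) = I*√3 (b(a, O) = √(0 - 3) = √(-3) = I*√3)
((b(√(1 - 5), 6) - 56/111)*43 + 20051)/(-73367) = ((I*√3 - 56/111)*43 + 20051)/(-73367) = ((I*√3 - 56*1/111)*43 + 20051)*(-1/73367) = ((I*√3 - 56/111)*43 + 20051)*(-1/73367) = ((-56/111 + I*√3)*43 + 20051)*(-1/73367) = ((-2408/111 + 43*I*√3) + 20051)*(-1/73367) = (2223253/111 + 43*I*√3)*(-1/73367) = -2223253/8143737 - 43*I*√3/73367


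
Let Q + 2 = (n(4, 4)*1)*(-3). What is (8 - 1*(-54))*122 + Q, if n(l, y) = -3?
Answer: 7571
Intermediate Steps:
Q = 7 (Q = -2 - 3*1*(-3) = -2 - 3*(-3) = -2 + 9 = 7)
(8 - 1*(-54))*122 + Q = (8 - 1*(-54))*122 + 7 = (8 + 54)*122 + 7 = 62*122 + 7 = 7564 + 7 = 7571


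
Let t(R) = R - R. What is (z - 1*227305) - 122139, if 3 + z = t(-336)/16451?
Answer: -349447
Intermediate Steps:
t(R) = 0
z = -3 (z = -3 + 0/16451 = -3 + 0*(1/16451) = -3 + 0 = -3)
(z - 1*227305) - 122139 = (-3 - 1*227305) - 122139 = (-3 - 227305) - 122139 = -227308 - 122139 = -349447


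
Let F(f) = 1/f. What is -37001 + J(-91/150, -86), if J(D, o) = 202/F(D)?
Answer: -2784266/75 ≈ -37124.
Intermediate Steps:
J(D, o) = 202*D (J(D, o) = 202/(1/D) = 202*D)
-37001 + J(-91/150, -86) = -37001 + 202*(-91/150) = -37001 - 9191/75 = -2784266/75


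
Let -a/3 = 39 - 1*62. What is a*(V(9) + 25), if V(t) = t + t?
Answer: 2967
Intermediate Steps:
V(t) = 2*t
a = 69 (a = -3*(39 - 1*62) = -3*(39 - 62) = -3*(-23) = 69)
a*(V(9) + 25) = 69*(2*9 + 25) = 69*(18 + 25) = 69*43 = 2967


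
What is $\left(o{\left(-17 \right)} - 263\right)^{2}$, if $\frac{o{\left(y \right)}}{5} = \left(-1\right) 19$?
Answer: $128164$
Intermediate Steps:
$o{\left(y \right)} = -95$ ($o{\left(y \right)} = 5 \left(\left(-1\right) 19\right) = 5 \left(-19\right) = -95$)
$\left(o{\left(-17 \right)} - 263\right)^{2} = \left(-95 - 263\right)^{2} = \left(-358\right)^{2} = 128164$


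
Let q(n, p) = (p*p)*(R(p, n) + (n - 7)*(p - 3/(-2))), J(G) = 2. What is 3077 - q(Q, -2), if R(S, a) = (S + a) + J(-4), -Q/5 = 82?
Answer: 3883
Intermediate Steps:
Q = -410 (Q = -5*82 = -410)
R(S, a) = 2 + S + a (R(S, a) = (S + a) + 2 = 2 + S + a)
q(n, p) = p**2*(2 + n + p + (-7 + n)*(3/2 + p)) (q(n, p) = (p*p)*((2 + p + n) + (n - 7)*(p - 3/(-2))) = p**2*((2 + n + p) + (-7 + n)*(p - 3*(-1/2))) = p**2*((2 + n + p) + (-7 + n)*(p + 3/2)) = p**2*((2 + n + p) + (-7 + n)*(3/2 + p)) = p**2*(2 + n + p + (-7 + n)*(3/2 + p)))
3077 - q(Q, -2) = 3077 - (-2)**2*(-17 - 12*(-2) + 5*(-410) + 2*(-410)*(-2))/2 = 3077 - 4*(-17 + 24 - 2050 + 1640)/2 = 3077 - 4*(-403)/2 = 3077 - 1*(-806) = 3077 + 806 = 3883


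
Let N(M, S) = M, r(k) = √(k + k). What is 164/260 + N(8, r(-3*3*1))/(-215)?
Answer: 1659/2795 ≈ 0.59356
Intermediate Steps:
r(k) = √2*√k (r(k) = √(2*k) = √2*√k)
164/260 + N(8, r(-3*3*1))/(-215) = 164/260 + 8/(-215) = 164*(1/260) + 8*(-1/215) = 41/65 - 8/215 = 1659/2795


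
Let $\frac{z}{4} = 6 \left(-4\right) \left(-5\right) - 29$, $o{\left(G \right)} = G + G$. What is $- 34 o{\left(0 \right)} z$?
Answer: $0$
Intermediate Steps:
$o{\left(G \right)} = 2 G$
$z = 364$ ($z = 4 \left(6 \left(-4\right) \left(-5\right) - 29\right) = 4 \left(\left(-24\right) \left(-5\right) - 29\right) = 4 \left(120 - 29\right) = 4 \cdot 91 = 364$)
$- 34 o{\left(0 \right)} z = - 34 \cdot 2 \cdot 0 \cdot 364 = \left(-34\right) 0 \cdot 364 = 0 \cdot 364 = 0$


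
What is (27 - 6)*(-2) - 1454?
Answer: -1496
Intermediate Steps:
(27 - 6)*(-2) - 1454 = 21*(-2) - 1454 = -42 - 1454 = -1496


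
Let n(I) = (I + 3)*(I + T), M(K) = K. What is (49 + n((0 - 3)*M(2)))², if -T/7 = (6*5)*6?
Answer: 14799409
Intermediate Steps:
T = -1260 (T = -7*6*5*6 = -210*6 = -7*180 = -1260)
n(I) = (-1260 + I)*(3 + I) (n(I) = (I + 3)*(I - 1260) = (3 + I)*(-1260 + I) = (-1260 + I)*(3 + I))
(49 + n((0 - 3)*M(2)))² = (49 + (-3780 + ((0 - 3)*2)² - 1257*(0 - 3)*2))² = (49 + (-3780 + (-3*2)² - (-3771)*2))² = (49 + (-3780 + (-6)² - 1257*(-6)))² = (49 + (-3780 + 36 + 7542))² = (49 + 3798)² = 3847² = 14799409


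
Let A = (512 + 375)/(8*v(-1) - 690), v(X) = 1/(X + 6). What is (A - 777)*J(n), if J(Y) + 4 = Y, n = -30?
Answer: 45540773/1721 ≈ 26462.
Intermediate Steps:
v(X) = 1/(6 + X)
J(Y) = -4 + Y
A = -4435/3442 (A = (512 + 375)/(8/(6 - 1) - 690) = 887/(8/5 - 690) = 887/(-3442/5) = 887*(-5/3442) = -4435/3442 ≈ -1.2885)
(A - 777)*J(n) = (-4435/3442 - 777)*(-4 - 30) = -2678869/3442*(-34) = 45540773/1721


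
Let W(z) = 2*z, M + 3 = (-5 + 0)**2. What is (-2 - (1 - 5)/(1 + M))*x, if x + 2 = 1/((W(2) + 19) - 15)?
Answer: 315/92 ≈ 3.4239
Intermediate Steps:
M = 22 (M = -3 + (-5 + 0)**2 = -3 + (-5)**2 = -3 + 25 = 22)
x = -15/8 (x = -2 + 1/((2*2 + 19) - 15) = -2 + 1/((4 + 19) - 15) = -2 + 1/(23 - 15) = -2 + 1/8 = -15/8 ≈ -1.8750)
(-2 - (1 - 5)/(1 + M))*x = (-2 - (1 - 5)/(1 + 22))*(-15/8) = (-2 - (-4)/23)*(-15/8) = (-2 - 1*(-4/23))*(-15/8) = (-2 + 4/23)*(-15/8) = -42/23*(-15/8) = 315/92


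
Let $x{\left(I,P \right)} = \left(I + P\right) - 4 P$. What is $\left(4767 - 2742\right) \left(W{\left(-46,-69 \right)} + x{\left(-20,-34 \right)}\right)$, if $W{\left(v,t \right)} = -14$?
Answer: $137700$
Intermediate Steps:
$x{\left(I,P \right)} = I - 3 P$
$\left(4767 - 2742\right) \left(W{\left(-46,-69 \right)} + x{\left(-20,-34 \right)}\right) = \left(4767 - 2742\right) \left(-14 - -82\right) = 2025 \left(-14 + \left(-20 + 102\right)\right) = 2025 \left(-14 + 82\right) = 2025 \cdot 68 = 137700$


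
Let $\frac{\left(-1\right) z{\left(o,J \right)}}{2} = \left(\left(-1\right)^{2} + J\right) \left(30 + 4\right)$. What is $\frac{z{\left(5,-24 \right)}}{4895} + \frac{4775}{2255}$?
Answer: $\frac{489099}{200695} \approx 2.437$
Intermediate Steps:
$z{\left(o,J \right)} = -68 - 68 J$ ($z{\left(o,J \right)} = - 2 \left(\left(-1\right)^{2} + J\right) \left(30 + 4\right) = - 2 \left(1 + J\right) 34 = - 2 \left(34 + 34 J\right) = -68 - 68 J$)
$\frac{z{\left(5,-24 \right)}}{4895} + \frac{4775}{2255} = \frac{-68 - -1632}{4895} + \frac{4775}{2255} = \left(-68 + 1632\right) \frac{1}{4895} + 4775 \cdot \frac{1}{2255} = 1564 \cdot \frac{1}{4895} + \frac{955}{451} = \frac{1564}{4895} + \frac{955}{451} = \frac{489099}{200695}$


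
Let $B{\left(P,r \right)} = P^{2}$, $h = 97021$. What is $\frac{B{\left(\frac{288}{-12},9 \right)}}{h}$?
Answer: $\frac{576}{97021} \approx 0.0059369$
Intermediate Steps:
$\frac{B{\left(\frac{288}{-12},9 \right)}}{h} = \frac{\left(\frac{288}{-12}\right)^{2}}{97021} = \left(288 \left(- \frac{1}{12}\right)\right)^{2} \cdot \frac{1}{97021} = \left(-24\right)^{2} \cdot \frac{1}{97021} = 576 \cdot \frac{1}{97021} = \frac{576}{97021}$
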